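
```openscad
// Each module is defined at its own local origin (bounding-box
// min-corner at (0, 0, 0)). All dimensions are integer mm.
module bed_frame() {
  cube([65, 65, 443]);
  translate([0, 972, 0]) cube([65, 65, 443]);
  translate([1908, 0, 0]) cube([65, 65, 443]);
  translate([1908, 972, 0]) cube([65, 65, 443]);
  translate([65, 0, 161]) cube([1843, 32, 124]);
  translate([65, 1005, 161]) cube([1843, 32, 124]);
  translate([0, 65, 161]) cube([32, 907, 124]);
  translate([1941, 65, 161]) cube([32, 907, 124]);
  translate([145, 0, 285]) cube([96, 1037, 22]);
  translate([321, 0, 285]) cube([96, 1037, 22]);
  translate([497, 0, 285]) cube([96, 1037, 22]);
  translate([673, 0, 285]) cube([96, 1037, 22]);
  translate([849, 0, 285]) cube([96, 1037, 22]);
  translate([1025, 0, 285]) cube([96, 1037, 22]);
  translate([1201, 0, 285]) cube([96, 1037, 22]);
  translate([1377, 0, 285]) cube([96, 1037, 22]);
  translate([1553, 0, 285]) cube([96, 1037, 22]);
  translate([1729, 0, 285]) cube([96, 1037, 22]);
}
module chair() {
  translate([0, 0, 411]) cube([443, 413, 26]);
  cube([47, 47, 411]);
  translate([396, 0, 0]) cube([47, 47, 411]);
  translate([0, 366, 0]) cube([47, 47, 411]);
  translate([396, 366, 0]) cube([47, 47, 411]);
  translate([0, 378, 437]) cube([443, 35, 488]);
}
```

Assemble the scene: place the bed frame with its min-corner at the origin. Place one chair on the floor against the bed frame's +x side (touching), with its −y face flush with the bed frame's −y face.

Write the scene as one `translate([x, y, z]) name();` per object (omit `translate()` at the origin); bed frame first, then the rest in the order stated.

bed_frame();
translate([1973, 0, 0]) chair();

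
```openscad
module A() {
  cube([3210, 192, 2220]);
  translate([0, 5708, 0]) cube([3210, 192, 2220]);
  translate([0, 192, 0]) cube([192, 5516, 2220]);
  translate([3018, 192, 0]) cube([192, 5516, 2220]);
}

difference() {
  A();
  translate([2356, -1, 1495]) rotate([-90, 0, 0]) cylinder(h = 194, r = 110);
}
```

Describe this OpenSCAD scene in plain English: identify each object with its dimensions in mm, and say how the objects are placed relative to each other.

A is the wall frame of a small rectangular building: four walls, each 2220 mm tall and 192 mm thick, enclosing a footprint 3210 mm (x) by 5900 mm (y) outside-to-outside, with no floor or roof. The front and back walls (the −y and +y sides) span the full width; the two side walls fit between them.

The house frame has a circular hole of radius 110 mm through its front wall, centred at (x = 2356, z = 1495).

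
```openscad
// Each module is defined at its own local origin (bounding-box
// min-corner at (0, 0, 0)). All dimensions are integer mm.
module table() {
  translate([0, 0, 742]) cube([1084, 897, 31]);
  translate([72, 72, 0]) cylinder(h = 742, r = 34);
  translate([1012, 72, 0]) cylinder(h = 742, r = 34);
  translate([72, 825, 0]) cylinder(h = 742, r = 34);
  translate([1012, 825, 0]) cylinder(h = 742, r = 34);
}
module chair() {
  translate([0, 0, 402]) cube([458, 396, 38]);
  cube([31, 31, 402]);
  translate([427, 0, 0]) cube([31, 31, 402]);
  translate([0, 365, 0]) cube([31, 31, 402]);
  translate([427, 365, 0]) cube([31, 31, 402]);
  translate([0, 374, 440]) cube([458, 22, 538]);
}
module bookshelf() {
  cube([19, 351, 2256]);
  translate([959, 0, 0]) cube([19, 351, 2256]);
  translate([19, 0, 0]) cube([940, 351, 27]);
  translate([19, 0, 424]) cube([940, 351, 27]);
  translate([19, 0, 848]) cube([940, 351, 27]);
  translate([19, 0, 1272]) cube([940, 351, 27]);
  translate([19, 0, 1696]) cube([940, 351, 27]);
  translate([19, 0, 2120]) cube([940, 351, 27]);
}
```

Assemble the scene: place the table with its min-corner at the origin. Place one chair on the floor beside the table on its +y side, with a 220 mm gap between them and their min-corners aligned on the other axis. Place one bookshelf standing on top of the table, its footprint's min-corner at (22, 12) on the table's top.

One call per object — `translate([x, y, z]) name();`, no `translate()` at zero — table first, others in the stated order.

table();
translate([0, 1117, 0]) chair();
translate([22, 12, 773]) bookshelf();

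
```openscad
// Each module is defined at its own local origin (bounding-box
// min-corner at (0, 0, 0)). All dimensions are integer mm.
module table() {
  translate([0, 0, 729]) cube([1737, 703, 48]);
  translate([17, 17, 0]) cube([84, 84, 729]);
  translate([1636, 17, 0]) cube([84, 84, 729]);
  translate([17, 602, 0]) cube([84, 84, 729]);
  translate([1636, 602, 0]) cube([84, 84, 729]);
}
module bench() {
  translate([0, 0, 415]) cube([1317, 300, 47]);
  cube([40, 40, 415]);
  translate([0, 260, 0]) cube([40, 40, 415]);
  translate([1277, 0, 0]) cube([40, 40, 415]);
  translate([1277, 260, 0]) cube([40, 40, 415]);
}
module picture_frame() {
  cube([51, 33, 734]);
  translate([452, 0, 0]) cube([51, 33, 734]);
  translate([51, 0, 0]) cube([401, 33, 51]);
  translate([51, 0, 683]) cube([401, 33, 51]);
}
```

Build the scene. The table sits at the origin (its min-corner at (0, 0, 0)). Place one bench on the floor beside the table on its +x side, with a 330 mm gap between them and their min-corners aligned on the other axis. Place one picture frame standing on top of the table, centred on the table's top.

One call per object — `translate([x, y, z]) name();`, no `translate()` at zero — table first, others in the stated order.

table();
translate([2067, 0, 0]) bench();
translate([617, 335, 777]) picture_frame();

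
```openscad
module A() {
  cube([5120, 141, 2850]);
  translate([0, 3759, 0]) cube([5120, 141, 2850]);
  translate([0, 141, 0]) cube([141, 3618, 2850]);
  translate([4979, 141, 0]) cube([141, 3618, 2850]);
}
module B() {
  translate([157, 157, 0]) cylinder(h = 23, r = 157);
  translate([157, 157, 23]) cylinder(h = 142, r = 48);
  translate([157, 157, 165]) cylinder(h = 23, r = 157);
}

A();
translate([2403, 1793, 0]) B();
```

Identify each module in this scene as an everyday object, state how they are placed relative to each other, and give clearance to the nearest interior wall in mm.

Clearances: x = 2262, y = 1652; minimum 1652 mm.

A is a house frame. B is a spool. The spool sits inside the house frame, centred. The clearance to the nearest interior wall is 1652 mm.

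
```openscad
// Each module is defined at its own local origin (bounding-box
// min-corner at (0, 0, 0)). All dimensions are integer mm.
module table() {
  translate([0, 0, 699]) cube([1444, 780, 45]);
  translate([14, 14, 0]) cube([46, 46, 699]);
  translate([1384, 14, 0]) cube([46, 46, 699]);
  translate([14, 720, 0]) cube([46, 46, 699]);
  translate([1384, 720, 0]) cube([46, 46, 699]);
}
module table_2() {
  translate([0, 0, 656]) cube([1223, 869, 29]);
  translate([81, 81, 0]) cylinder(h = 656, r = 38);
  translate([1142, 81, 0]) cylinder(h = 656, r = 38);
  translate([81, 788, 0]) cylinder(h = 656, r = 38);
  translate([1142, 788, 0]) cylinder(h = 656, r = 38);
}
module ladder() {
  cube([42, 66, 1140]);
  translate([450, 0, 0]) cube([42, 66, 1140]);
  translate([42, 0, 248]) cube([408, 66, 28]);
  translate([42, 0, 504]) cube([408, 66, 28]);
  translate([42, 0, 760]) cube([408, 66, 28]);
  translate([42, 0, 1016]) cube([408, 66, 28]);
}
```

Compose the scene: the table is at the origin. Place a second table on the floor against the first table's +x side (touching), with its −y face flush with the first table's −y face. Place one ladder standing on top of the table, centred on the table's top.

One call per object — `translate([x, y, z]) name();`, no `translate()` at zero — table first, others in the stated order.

table();
translate([1444, 0, 0]) table_2();
translate([476, 357, 744]) ladder();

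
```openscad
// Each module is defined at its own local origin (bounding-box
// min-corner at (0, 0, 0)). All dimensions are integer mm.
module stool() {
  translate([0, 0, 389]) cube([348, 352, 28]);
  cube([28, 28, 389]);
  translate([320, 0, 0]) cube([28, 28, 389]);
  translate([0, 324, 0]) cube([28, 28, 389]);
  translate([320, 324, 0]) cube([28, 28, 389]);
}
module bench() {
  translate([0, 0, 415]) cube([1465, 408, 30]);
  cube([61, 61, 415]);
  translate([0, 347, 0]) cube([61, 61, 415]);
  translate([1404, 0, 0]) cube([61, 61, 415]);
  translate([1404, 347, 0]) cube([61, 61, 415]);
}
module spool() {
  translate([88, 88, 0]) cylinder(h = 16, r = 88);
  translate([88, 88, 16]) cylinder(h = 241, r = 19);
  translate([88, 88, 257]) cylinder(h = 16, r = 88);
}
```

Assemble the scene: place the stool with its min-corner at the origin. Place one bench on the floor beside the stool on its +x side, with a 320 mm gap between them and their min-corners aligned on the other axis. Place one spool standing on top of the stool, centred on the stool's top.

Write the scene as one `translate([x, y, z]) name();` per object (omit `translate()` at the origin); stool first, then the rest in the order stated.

stool();
translate([668, 0, 0]) bench();
translate([86, 88, 417]) spool();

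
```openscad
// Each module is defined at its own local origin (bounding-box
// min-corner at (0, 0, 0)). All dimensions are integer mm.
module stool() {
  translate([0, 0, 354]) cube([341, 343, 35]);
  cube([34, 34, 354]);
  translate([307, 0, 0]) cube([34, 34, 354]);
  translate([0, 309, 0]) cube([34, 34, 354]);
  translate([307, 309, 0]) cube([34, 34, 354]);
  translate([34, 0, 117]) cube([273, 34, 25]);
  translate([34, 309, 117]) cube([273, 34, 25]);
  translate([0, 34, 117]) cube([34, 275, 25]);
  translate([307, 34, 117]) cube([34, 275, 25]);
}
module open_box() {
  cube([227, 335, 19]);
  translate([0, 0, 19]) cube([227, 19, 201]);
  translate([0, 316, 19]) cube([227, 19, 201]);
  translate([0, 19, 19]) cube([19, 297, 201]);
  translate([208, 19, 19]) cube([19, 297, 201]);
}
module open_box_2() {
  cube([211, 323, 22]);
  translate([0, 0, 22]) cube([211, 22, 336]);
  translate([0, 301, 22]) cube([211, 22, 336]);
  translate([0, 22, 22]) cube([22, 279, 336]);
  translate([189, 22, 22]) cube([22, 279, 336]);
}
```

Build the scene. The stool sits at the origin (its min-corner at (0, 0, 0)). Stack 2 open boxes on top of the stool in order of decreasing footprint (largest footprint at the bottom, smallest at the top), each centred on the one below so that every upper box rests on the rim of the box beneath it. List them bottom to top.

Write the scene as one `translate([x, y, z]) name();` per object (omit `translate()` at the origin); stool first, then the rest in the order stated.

stool();
translate([57, 4, 389]) open_box();
translate([65, 10, 609]) open_box_2();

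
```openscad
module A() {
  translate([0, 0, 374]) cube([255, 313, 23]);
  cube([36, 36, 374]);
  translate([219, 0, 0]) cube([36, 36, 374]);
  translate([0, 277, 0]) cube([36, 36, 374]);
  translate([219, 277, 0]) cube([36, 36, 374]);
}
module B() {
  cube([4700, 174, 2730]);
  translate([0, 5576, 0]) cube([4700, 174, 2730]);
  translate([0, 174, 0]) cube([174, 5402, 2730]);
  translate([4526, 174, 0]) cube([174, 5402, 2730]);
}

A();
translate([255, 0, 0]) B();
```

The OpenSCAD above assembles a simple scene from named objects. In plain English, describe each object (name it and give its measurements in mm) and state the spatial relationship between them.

A is a four-legged stool. The seat is a 255×313×23 mm slab whose top surface is at z = 397 mm; four square legs, each 36×36 mm in cross-section, run from the floor (z = 0) to the underside of the seat, each flush with a corner of the seat.

B is the wall frame of a small rectangular building: four walls, each 2730 mm tall and 174 mm thick, enclosing a footprint 4700 mm (x) by 5750 mm (y) outside-to-outside, with no floor or roof. The front and back walls (the −y and +y sides) span the full width; the two side walls fit between them.

The house frame is against the stool's +x side, with their −y faces flush.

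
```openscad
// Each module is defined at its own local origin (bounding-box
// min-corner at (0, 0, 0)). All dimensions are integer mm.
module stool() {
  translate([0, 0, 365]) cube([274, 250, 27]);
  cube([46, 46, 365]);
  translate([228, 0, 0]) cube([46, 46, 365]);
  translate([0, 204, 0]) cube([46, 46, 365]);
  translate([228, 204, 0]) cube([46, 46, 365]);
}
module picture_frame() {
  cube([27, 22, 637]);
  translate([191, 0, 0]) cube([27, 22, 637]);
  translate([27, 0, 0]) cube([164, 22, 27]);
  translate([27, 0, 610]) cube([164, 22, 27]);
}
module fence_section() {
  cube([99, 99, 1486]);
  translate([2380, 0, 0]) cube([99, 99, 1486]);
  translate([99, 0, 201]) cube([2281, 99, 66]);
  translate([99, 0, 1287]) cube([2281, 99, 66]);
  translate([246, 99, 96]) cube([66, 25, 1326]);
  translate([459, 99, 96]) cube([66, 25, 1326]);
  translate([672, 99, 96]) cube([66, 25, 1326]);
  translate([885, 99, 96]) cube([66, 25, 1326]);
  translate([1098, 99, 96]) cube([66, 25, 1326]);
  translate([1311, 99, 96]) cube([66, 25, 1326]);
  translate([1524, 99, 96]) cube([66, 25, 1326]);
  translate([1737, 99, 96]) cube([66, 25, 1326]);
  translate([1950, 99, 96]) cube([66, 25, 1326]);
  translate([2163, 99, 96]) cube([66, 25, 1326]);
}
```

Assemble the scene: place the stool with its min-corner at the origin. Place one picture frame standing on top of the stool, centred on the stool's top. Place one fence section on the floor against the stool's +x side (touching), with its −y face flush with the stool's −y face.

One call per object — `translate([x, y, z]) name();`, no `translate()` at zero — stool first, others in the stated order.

stool();
translate([28, 114, 392]) picture_frame();
translate([274, 0, 0]) fence_section();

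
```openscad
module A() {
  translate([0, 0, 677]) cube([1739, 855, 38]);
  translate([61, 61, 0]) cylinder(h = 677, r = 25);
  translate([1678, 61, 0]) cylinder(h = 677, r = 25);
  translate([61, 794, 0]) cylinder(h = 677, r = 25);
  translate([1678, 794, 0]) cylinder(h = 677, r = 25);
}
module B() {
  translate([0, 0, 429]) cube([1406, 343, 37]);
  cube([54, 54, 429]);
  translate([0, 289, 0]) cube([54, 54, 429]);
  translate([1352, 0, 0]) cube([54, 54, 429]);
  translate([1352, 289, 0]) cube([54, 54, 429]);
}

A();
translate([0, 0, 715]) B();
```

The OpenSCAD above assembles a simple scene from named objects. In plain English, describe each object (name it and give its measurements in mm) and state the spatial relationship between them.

A is a table with a 1739×855 mm rectangular top, 38 mm thick, top surface at z = 715 mm, supported by four round legs of 50 mm diameter, each leg's bounding box inset 36 mm from the nearest pair of top edges, running from the floor.

B is a bench: a 1406×343 mm seat slab, 37 mm thick, top at z = 466 mm, on four 54×54 mm square legs flush with the seat corners and standing on z = 0.

The bench is on top of the table.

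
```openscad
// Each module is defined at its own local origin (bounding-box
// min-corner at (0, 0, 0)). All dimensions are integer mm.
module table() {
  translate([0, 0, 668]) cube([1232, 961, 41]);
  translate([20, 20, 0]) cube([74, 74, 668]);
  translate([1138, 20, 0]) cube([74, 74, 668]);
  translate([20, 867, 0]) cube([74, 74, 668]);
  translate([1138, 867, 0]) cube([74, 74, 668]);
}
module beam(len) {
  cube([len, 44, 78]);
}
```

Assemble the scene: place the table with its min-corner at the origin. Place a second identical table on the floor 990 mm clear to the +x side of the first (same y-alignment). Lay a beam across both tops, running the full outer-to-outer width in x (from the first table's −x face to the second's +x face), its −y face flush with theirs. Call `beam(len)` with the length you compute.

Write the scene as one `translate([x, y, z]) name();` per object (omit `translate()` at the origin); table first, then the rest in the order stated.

table();
translate([2222, 0, 0]) table();
translate([0, 0, 709]) beam(3454);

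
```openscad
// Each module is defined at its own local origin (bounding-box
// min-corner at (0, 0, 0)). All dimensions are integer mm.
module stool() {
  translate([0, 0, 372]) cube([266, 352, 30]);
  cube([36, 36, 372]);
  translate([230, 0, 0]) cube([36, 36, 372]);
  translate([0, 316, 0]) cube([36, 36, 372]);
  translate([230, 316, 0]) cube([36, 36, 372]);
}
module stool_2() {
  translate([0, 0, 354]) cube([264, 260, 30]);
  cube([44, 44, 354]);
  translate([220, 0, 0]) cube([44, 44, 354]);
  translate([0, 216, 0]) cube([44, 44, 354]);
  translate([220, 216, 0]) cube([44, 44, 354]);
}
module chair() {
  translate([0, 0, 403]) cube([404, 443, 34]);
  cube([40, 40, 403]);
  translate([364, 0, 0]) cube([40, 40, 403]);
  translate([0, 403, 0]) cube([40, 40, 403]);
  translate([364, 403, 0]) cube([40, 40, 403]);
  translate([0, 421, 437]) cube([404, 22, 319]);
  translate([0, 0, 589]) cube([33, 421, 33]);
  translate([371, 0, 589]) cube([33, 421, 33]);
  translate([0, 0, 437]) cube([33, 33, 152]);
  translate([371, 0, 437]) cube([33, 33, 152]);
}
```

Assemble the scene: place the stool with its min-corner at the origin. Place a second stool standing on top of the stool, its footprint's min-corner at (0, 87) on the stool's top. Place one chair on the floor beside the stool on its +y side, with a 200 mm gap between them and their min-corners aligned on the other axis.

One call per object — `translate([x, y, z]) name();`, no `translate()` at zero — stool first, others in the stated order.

stool();
translate([0, 87, 402]) stool_2();
translate([0, 552, 0]) chair();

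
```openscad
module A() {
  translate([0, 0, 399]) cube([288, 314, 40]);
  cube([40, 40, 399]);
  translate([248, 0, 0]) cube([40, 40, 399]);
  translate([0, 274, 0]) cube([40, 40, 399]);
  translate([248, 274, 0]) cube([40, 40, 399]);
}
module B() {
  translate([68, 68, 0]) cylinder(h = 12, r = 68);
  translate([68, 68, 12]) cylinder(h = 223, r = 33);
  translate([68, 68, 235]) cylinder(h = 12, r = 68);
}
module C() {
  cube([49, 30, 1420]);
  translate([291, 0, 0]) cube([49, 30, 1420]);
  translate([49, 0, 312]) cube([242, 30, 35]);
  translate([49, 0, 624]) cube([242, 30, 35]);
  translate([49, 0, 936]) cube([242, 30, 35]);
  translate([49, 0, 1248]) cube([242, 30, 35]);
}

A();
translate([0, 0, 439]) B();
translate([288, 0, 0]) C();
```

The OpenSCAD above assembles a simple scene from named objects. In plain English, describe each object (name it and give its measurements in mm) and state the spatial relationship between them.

A is a four-legged stool. The seat is a 288×314×40 mm slab whose top surface is at z = 439 mm; four square legs, each 40×40 mm in cross-section, run from the floor (z = 0) to the underside of the seat, each flush with a corner of the seat.

B is a spool: two coaxial disc flanges of radius 68 mm and thickness 12 mm, joined by a core cylinder of radius 33 mm and height 223 mm. The lower flange rests on z = 0 and the three cylinders share a vertical axis.

C is a straight ladder. Two 49×30 mm vertical rails, 1420 mm tall, stand 340 mm apart (outside-to-outside) with their front faces coplanar on the −y side. 4 rungs, each 30 mm deep and 35 mm tall, span between the inner faces of the rails, front faces flush with the rails. The lowest rung's underside is at z = 312 mm and rungs are spaced 312 mm apart (underside to underside).

The spool is on top of the stool. The ladder is against the stool's +x side, with their −y faces flush.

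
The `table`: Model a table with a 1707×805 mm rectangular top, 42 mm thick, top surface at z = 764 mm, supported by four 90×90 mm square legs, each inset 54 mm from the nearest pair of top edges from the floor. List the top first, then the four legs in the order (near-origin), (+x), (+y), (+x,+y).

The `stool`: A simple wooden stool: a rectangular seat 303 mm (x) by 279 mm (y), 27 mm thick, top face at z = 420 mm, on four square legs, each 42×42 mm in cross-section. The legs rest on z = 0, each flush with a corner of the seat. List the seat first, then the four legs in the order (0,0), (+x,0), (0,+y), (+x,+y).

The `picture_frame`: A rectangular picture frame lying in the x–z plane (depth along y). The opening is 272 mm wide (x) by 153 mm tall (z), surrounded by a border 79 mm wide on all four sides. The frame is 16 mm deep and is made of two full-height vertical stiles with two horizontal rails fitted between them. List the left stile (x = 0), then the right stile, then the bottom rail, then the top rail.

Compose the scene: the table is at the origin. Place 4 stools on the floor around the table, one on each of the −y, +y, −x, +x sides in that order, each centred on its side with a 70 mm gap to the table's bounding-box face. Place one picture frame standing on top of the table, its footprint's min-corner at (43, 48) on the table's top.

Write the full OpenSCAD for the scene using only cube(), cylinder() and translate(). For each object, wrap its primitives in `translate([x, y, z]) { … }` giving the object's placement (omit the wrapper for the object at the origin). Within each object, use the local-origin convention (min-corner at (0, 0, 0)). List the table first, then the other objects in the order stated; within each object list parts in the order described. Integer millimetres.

translate([0, 0, 722]) cube([1707, 805, 42]);
translate([54, 54, 0]) cube([90, 90, 722]);
translate([1563, 54, 0]) cube([90, 90, 722]);
translate([54, 661, 0]) cube([90, 90, 722]);
translate([1563, 661, 0]) cube([90, 90, 722]);
translate([702, -349, 0]) {
  translate([0, 0, 393]) cube([303, 279, 27]);
  cube([42, 42, 393]);
  translate([261, 0, 0]) cube([42, 42, 393]);
  translate([0, 237, 0]) cube([42, 42, 393]);
  translate([261, 237, 0]) cube([42, 42, 393]);
}
translate([702, 875, 0]) {
  translate([0, 0, 393]) cube([303, 279, 27]);
  cube([42, 42, 393]);
  translate([261, 0, 0]) cube([42, 42, 393]);
  translate([0, 237, 0]) cube([42, 42, 393]);
  translate([261, 237, 0]) cube([42, 42, 393]);
}
translate([-373, 263, 0]) {
  translate([0, 0, 393]) cube([303, 279, 27]);
  cube([42, 42, 393]);
  translate([261, 0, 0]) cube([42, 42, 393]);
  translate([0, 237, 0]) cube([42, 42, 393]);
  translate([261, 237, 0]) cube([42, 42, 393]);
}
translate([1777, 263, 0]) {
  translate([0, 0, 393]) cube([303, 279, 27]);
  cube([42, 42, 393]);
  translate([261, 0, 0]) cube([42, 42, 393]);
  translate([0, 237, 0]) cube([42, 42, 393]);
  translate([261, 237, 0]) cube([42, 42, 393]);
}
translate([43, 48, 764]) {
  cube([79, 16, 311]);
  translate([351, 0, 0]) cube([79, 16, 311]);
  translate([79, 0, 0]) cube([272, 16, 79]);
  translate([79, 0, 232]) cube([272, 16, 79]);
}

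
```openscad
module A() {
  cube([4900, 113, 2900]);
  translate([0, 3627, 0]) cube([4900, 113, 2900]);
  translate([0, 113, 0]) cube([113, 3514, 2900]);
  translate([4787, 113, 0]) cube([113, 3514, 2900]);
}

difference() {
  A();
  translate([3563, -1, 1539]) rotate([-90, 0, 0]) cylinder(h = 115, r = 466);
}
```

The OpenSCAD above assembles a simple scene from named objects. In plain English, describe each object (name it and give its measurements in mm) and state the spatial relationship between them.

A is a box-shaped house frame (walls only): outside footprint 4900×3740 mm, wall height 2900 mm, wall thickness 113 mm. The two y-facing walls run the full x-width; the two x-facing walls fit between the inner faces of the y-facing walls.

The house frame has a circular hole of radius 466 mm through its front wall, centred at (x = 3563, z = 1539).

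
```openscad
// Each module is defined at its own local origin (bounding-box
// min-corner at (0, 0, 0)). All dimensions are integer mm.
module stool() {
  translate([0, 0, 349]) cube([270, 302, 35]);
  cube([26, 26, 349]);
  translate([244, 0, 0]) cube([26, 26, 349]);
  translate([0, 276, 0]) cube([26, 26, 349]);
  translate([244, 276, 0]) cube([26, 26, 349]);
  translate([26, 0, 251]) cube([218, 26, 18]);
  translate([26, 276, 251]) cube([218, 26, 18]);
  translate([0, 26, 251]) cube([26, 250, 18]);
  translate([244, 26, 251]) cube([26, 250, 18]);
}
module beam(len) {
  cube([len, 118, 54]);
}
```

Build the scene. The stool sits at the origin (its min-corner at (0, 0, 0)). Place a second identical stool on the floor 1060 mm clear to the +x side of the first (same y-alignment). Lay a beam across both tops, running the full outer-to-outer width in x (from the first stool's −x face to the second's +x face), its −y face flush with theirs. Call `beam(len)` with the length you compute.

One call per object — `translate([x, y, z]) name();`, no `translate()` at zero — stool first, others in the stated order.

stool();
translate([1330, 0, 0]) stool();
translate([0, 0, 384]) beam(1600);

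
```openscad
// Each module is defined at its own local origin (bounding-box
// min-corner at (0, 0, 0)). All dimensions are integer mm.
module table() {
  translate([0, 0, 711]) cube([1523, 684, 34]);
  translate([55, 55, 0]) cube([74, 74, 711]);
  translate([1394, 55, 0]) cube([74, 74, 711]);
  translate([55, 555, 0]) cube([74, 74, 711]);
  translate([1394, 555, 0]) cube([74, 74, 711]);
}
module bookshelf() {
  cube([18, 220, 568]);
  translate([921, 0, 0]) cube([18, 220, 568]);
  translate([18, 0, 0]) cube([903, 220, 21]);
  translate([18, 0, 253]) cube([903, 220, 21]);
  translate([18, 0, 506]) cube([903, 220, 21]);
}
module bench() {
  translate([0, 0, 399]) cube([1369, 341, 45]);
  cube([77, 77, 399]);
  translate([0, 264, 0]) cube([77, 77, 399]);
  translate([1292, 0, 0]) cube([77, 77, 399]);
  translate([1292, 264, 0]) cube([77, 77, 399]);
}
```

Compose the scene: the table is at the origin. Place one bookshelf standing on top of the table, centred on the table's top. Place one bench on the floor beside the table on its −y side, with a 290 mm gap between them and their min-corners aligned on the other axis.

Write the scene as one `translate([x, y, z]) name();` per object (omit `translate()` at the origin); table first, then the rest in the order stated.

table();
translate([292, 232, 745]) bookshelf();
translate([0, -631, 0]) bench();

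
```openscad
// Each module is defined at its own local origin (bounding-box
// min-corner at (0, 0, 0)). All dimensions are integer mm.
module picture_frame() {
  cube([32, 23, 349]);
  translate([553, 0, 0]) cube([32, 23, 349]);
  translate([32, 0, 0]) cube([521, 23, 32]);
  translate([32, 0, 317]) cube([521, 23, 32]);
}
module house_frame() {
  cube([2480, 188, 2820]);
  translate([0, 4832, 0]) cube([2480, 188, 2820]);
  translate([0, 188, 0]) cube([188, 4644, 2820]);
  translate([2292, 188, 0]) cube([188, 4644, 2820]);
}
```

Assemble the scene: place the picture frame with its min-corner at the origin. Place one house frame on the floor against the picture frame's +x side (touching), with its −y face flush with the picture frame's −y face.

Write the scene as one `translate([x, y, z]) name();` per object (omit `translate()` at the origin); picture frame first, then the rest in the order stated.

picture_frame();
translate([585, 0, 0]) house_frame();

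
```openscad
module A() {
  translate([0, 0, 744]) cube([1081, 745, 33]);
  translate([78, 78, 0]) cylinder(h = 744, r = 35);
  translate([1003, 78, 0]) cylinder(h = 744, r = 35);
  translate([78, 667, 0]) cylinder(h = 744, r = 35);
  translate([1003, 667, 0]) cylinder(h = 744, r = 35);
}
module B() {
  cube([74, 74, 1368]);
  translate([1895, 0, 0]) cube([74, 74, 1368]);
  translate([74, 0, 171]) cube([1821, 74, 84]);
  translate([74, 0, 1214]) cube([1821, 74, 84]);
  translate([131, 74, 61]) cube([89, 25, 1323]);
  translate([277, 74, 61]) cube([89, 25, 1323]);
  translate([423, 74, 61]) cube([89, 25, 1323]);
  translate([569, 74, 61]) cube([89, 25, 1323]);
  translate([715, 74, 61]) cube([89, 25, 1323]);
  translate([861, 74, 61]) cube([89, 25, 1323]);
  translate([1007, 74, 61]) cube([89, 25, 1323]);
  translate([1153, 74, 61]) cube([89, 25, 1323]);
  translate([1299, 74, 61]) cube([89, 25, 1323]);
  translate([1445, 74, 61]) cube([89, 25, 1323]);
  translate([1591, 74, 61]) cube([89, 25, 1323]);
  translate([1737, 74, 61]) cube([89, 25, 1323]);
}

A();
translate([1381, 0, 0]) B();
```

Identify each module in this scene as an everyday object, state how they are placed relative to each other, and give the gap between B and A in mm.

A is a table. B is a fence section. The fence section is on the floor beside the table on its +x side. The gap between the fence section and the table is 300 mm.

The fence section's nearest face is 300 mm from the table's +x face.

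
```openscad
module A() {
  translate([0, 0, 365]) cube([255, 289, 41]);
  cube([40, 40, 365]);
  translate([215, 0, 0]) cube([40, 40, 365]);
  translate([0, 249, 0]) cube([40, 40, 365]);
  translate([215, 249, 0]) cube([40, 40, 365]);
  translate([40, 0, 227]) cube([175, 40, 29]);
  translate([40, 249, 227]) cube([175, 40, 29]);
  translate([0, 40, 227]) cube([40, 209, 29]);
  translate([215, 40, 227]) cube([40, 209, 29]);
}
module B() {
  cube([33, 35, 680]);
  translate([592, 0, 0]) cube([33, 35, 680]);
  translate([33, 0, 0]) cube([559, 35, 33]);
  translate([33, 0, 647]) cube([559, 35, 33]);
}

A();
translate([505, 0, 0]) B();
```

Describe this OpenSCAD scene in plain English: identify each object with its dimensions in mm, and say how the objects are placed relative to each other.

A is a four-legged stool. The seat is 255×289 mm, 41 mm thick, top at z = 406 mm. It stands on four square legs, each 40×40 mm in cross-section, from z = 0 to the seat underside, each flush with a corner of the seat. Four stretchers, 40 mm wide and 29 mm tall, connect adjacent legs with their undersides at z = 227 mm, each running between the inner faces of the legs it joins and aligned with the legs' outer faces on the other axis.

B is a rectangular picture frame lying in the x–z plane (depth along y). The opening is 559 mm wide (x) by 614 mm tall (z), surrounded by a border 33 mm wide on all four sides. The frame is 35 mm deep and is made of two full-height vertical stiles with two horizontal rails fitted between them.

The picture frame is on the floor beside the stool on its +x side.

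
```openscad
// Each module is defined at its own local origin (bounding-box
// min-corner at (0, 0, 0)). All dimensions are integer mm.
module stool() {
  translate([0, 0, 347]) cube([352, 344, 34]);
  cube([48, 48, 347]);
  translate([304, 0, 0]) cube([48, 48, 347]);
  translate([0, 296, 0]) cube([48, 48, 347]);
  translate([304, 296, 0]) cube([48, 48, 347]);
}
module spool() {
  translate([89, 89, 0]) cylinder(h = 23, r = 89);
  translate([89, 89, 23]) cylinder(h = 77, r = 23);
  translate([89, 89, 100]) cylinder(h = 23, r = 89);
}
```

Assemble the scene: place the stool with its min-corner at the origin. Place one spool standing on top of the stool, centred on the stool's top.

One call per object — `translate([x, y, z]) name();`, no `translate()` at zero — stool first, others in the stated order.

stool();
translate([87, 83, 381]) spool();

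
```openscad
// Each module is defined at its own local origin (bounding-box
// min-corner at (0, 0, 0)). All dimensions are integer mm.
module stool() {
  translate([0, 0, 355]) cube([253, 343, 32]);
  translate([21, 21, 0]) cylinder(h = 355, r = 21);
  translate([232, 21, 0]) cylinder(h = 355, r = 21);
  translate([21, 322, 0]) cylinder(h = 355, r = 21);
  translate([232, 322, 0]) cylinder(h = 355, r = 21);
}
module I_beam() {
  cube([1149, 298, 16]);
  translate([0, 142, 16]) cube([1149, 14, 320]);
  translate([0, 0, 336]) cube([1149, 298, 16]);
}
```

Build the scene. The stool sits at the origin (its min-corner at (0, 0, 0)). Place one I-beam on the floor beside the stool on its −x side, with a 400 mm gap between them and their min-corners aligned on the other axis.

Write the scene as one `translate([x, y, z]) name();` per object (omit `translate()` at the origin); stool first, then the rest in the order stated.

stool();
translate([-1549, 0, 0]) I_beam();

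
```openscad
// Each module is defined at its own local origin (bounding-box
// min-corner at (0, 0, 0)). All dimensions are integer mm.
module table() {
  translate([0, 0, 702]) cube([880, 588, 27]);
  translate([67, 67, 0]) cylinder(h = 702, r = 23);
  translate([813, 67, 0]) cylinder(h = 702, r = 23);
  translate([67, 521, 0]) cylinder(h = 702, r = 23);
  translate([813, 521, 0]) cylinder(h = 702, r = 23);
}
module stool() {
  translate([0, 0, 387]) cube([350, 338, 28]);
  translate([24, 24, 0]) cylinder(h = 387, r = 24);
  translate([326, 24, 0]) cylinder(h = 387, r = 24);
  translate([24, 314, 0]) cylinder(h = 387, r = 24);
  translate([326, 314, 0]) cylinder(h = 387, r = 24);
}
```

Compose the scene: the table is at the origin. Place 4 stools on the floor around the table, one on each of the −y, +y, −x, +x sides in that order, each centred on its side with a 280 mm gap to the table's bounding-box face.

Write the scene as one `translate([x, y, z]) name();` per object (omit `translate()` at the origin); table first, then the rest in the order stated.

table();
translate([265, -618, 0]) stool();
translate([265, 868, 0]) stool();
translate([-630, 125, 0]) stool();
translate([1160, 125, 0]) stool();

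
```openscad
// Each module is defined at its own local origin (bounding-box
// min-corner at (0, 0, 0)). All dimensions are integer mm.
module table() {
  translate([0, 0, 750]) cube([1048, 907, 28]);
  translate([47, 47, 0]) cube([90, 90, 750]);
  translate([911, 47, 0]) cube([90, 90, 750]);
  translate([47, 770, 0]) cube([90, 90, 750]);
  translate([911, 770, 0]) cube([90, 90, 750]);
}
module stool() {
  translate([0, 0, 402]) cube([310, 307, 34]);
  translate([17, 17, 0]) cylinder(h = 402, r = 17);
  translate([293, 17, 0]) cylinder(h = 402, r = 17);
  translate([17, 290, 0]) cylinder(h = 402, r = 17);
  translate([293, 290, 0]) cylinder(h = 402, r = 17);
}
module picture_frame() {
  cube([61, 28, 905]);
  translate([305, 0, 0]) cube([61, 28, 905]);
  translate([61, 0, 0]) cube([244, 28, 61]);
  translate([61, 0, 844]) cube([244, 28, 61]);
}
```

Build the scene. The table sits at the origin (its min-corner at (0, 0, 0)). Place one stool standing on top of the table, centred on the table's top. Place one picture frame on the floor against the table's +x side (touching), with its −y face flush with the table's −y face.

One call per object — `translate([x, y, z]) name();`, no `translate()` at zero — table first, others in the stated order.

table();
translate([369, 300, 778]) stool();
translate([1048, 0, 0]) picture_frame();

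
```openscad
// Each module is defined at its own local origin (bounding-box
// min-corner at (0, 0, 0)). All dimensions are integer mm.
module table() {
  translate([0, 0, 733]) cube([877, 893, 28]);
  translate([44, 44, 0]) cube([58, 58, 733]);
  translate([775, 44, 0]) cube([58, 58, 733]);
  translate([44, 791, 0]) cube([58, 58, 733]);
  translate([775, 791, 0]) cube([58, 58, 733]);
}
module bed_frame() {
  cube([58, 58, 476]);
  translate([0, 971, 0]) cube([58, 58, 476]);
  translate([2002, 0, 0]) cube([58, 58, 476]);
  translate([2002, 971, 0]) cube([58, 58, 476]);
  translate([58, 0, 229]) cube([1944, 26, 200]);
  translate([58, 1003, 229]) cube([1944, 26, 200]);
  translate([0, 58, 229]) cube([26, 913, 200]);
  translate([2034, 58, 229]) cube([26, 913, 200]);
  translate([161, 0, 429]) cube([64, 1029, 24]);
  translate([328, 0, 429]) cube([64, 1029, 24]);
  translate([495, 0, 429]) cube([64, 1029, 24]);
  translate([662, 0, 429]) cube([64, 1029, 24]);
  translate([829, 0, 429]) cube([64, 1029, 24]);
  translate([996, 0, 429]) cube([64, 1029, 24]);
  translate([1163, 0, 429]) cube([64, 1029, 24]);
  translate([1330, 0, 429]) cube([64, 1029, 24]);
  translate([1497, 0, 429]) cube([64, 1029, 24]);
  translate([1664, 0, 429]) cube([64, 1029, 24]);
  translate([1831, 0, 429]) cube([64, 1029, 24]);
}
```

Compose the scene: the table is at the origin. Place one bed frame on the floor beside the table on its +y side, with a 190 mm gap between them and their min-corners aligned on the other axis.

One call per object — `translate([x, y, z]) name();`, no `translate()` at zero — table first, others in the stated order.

table();
translate([0, 1083, 0]) bed_frame();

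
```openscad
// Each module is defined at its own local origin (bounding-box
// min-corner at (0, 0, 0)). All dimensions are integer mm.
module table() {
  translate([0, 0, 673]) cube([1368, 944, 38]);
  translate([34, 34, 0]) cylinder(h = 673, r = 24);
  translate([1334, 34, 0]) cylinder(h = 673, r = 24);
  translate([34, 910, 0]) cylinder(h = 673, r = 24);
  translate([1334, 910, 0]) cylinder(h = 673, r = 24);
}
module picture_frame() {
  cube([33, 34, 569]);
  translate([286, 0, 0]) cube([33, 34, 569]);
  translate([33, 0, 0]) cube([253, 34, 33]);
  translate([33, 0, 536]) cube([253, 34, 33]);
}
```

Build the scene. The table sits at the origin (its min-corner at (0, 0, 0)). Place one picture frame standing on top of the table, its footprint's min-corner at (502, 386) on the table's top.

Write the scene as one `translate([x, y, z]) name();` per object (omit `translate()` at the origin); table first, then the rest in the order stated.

table();
translate([502, 386, 711]) picture_frame();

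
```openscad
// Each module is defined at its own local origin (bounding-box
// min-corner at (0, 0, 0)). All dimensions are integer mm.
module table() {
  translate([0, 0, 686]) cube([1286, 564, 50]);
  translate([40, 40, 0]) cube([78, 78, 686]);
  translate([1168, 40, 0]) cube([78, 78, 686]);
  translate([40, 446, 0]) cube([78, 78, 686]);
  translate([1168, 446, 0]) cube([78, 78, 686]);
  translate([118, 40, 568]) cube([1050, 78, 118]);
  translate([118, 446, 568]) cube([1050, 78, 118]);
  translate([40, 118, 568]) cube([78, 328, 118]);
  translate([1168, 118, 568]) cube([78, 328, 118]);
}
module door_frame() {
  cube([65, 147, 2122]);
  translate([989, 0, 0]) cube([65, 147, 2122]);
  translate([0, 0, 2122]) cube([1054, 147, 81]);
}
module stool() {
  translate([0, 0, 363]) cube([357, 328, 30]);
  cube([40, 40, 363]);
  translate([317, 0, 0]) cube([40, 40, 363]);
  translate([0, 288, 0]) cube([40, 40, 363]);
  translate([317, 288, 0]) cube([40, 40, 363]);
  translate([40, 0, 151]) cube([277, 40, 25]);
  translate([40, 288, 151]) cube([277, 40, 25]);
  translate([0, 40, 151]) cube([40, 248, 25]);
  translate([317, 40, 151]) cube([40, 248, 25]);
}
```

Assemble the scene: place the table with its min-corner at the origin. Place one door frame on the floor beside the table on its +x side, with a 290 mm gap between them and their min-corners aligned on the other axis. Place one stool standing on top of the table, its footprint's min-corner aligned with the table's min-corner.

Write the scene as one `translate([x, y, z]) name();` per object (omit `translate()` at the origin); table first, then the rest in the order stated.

table();
translate([1576, 0, 0]) door_frame();
translate([0, 0, 736]) stool();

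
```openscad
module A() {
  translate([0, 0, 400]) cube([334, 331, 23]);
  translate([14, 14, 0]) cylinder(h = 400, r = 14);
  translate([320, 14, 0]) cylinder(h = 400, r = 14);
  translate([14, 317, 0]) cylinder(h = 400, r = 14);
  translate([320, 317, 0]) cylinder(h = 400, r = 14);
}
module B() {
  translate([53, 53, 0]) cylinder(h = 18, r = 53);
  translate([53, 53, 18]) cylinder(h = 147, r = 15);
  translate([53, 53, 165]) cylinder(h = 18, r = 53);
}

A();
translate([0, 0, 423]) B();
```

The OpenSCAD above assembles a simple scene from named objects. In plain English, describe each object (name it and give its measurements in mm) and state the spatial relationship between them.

A is a four-legged stool. The seat is 334×331 mm, 23 mm thick, top at z = 423 mm. It stands on four round legs, each 28 mm in diameter, from z = 0 to the seat underside, each leg's axis is inset half a diameter from the nearest pair of seat edges (so the leg's bounding box is flush with the corner).

B is a spool: two coaxial disc flanges of radius 53 mm and thickness 18 mm, joined by a core cylinder of radius 15 mm and height 147 mm. The lower flange rests on z = 0 and the three cylinders share a vertical axis.

The spool is on top of the stool.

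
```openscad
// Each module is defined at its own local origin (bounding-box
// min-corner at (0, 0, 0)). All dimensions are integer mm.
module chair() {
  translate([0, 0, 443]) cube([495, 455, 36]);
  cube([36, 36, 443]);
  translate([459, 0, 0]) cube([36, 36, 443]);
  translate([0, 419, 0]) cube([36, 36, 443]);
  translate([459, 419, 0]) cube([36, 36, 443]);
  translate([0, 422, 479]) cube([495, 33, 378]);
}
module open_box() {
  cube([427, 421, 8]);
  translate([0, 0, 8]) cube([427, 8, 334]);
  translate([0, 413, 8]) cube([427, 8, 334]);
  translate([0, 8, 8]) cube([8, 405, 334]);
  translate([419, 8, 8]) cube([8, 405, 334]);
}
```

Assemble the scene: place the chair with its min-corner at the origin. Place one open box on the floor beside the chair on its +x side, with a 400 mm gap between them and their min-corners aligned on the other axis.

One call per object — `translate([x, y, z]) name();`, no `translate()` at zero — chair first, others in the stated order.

chair();
translate([895, 0, 0]) open_box();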